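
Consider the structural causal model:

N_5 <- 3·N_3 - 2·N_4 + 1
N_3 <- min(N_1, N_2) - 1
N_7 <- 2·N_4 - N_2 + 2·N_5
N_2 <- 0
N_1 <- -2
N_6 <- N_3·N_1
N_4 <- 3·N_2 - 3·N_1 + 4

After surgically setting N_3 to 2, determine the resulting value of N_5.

-13

do(N_3=2) replaces the equation N_3 <- min(N_1, N_2) - 1 with the constant N_3 = 2.
N_4 = 3·N_2 - 3·N_1 + 4  [with N_2=0, N_1=-2]  = 10
N_5 = 3·N_3 - 2·N_4 + 1  [with N_3=2, N_4=10]  = -13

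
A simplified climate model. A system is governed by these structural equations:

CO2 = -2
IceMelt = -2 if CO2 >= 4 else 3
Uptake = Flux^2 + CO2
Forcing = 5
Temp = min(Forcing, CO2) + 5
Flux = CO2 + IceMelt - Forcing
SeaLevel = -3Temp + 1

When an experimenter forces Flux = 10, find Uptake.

98

Intervening sets Flux = 10 and removes its equation (Flux = CO2 + IceMelt - Forcing).
Uptake = Flux^2 + CO2  [with Flux=10, CO2=-2]  = 98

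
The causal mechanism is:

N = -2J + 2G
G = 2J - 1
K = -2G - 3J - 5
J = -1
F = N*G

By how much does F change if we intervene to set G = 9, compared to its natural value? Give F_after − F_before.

Under do(G=9), the mechanism G = 2J - 1 is discarded; G is fixed at 9.
N = -2J + 2G  [with J=-1, G=9]  = 20
F = N*G  [with N=20, G=9]  = 180
Without intervention: G = 2J - 1  [with J=-1]  = -3; N = -2J + 2G  [with J=-1, G=-3]  = -4; F = N*G  [with N=-4, G=-3]  = 12.
Change = 180 − 12 = 168.

168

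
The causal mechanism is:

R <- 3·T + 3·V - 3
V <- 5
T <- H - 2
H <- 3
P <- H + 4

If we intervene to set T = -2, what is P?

The intervention breaks the incoming arrows to T: T <- H - 2 no longer applies, and T = -2.
P is not downstream of the intervention, so its value is determined by the original equations.
P = H + 4  [with H=3]  = 7

7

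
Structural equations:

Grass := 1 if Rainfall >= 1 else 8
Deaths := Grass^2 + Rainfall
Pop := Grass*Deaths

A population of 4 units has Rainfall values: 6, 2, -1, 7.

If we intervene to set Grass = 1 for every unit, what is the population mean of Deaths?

4.5

Every unit gets Grass=1 under the intervention. Deaths values become 7, 3, 0, 8; E[Deaths|do(Grass=1)] = 4.5.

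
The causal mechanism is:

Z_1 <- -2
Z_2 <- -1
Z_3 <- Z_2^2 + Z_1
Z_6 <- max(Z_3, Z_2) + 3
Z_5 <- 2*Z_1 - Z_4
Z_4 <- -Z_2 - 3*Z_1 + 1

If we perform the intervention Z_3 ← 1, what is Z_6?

The intervention breaks the incoming arrows to Z_3: Z_3 <- Z_2^2 + Z_1 no longer applies, and Z_3 = 1.
Z_6 = max(Z_3, Z_2) + 3  [with Z_3=1, Z_2=-1]  = 4

4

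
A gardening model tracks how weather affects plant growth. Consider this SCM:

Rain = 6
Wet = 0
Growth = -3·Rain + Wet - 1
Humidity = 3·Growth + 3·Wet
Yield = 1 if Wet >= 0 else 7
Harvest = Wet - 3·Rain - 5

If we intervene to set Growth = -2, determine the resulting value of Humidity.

-6

The intervention breaks the incoming arrows to Growth: Growth = -3·Rain + Wet - 1 no longer applies, and Growth = -2.
Humidity = 3·Growth + 3·Wet  [with Growth=-2, Wet=0]  = -6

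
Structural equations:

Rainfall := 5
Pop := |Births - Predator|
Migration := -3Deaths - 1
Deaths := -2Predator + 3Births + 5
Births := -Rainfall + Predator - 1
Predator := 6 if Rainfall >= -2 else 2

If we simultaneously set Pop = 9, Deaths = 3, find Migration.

-10

Setting Pop = 9, Deaths = 3 by intervention discards those variables' equations.
Migration = -3Deaths - 1  [with Deaths=3]  = -10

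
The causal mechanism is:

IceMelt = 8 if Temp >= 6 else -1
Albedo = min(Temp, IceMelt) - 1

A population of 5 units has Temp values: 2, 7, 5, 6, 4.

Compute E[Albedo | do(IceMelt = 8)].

3.8

The intervention sets IceMelt=8 in all 5 units regardless of Temp. Recomputing Albedo per unit gives 1, 6, 4, 5, 3; average 3.8.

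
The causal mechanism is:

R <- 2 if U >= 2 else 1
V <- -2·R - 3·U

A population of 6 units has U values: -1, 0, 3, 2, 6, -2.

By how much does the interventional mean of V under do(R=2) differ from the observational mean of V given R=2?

7

The intervention sets R=2 in all 6 units regardless of U. Recomputing V per unit gives -1, -4, -13, -10, -22, 2; average -8.
Observing R=2 restricts to units where R's equation naturally yields 2: U ∈ {3, 2, 6}. In that subpopulation V = -13, -10, -22, mean -15.
Difference = -8 − (-15) = 7.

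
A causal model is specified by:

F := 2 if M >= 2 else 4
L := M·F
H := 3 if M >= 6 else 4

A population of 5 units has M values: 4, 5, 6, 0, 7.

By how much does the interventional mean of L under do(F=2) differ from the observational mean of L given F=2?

Under do(F=2), F's equation is replaced by F=2 for every unit. Per-unit L: 8, 10, 12, 0, 14. Mean = 8.8.
Conditioning on F=2 selects the 4 unit(s) with M ∈ {4, 5, 6, 7}. Their L values: 8, 10, 12, 14. Mean = 11.
Difference = 8.8 − 11 = -2.2.

-2.2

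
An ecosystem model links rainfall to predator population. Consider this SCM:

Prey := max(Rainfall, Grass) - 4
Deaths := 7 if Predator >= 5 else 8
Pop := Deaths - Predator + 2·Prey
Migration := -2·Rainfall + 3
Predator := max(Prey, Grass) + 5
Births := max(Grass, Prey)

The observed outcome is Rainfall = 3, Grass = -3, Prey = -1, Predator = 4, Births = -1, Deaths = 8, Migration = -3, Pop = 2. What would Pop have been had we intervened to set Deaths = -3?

-9

Intervening sets Deaths = -3 and removes its equation (Deaths := 7 if Predator >= 5 else 8).
Prey = max(Rainfall, Grass) - 4  [with Rainfall=3, Grass=-3]  = -1
Predator = max(Prey, Grass) + 5  [with Prey=-1, Grass=-3]  = 4
Pop = Deaths - Predator + 2·Prey  [with Deaths=-3, Predator=4, Prey=-1]  = -9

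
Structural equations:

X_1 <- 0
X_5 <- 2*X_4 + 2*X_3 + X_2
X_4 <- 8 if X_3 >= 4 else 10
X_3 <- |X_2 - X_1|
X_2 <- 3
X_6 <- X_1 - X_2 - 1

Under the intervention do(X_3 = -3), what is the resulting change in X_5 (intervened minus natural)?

-12

do(X_3=-3) replaces the equation X_3 <- |X_2 - X_1| with the constant X_3 = -3.
X_4 = 8 if X_3 >= 4 else 10  [with X_3=-3]  = 10
X_5 = 2*X_4 + 2*X_3 + X_2  [with X_4=10, X_3=-3, X_2=3]  = 17
Without intervention: X_3 = |X_2 - X_1|  [with X_2=3, X_1=0]  = 3; X_4 = 8 if X_3 >= 4 else 10  [with X_3=3]  = 10; X_5 = 2*X_4 + 2*X_3 + X_2  [with X_4=10, X_3=3, X_2=3]  = 29.
Change = 17 − 29 = -12.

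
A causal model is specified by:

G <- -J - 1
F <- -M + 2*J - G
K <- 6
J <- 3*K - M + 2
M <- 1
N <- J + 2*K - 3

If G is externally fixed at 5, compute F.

Under do(G=5), the mechanism G <- -J - 1 is discarded; G is fixed at 5.
J = 3*K - M + 2  [with K=6, M=1]  = 19
F = -M + 2*J - G  [with M=1, J=19, G=5]  = 32

32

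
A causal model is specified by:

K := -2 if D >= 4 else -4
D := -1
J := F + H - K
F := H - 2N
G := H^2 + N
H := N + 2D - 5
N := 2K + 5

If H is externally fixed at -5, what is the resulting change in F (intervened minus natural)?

Intervening sets H = -5 and removes its equation (H := N + 2D - 5).
K = -2 if D >= 4 else -4  [with D=-1]  = -4
N = 2K + 5  [with K=-4]  = -3
F = H - 2N  [with H=-5, N=-3]  = 1
Without intervention: K = -2 if D >= 4 else -4  [with D=-1]  = -4; N = 2K + 5  [with K=-4]  = -3; H = N + 2D - 5  [with N=-3, D=-1]  = -10; F = H - 2N  [with H=-10, N=-3]  = -4.
Change = 1 − (-4) = 5.

5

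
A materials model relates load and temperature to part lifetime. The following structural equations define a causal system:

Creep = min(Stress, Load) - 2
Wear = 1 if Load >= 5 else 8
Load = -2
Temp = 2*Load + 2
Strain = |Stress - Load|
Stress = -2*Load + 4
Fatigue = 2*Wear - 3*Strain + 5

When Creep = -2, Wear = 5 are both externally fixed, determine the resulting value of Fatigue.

Under do(Creep = -2, Wear = 5), each intervened variable's structural equation is replaced by its fixed value.
Stress = -2*Load + 4  [with Load=-2]  = 8
Strain = |Stress - Load|  [with Stress=8, Load=-2]  = 10
Fatigue = 2*Wear - 3*Strain + 5  [with Wear=5, Strain=10]  = -15

-15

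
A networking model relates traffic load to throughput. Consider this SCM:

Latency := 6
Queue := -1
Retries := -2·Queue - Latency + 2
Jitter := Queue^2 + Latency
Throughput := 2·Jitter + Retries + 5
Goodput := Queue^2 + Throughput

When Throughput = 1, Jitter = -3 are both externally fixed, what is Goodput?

Setting Throughput = 1, Jitter = -3 by intervention discards those variables' equations.
Goodput = Queue^2 + Throughput  [with Queue=-1, Throughput=1]  = 2

2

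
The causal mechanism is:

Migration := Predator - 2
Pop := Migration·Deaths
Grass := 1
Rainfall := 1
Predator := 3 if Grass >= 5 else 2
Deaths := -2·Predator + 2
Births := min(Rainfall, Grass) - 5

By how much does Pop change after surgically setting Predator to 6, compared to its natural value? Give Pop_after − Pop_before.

-40

The intervention breaks the incoming arrows to Predator: Predator := 3 if Grass >= 5 else 2 no longer applies, and Predator = 6.
Deaths = -2·Predator + 2  [with Predator=6]  = -10
Migration = Predator - 2  [with Predator=6]  = 4
Pop = Migration·Deaths  [with Migration=4, Deaths=-10]  = -40
Without intervention: Predator = 3 if Grass >= 5 else 2  [with Grass=1]  = 2; Deaths = -2·Predator + 2  [with Predator=2]  = -2; Migration = Predator - 2  [with Predator=2]  = 0; Pop = Migration·Deaths  [with Migration=0, Deaths=-2]  = 0.
Change = -40 − 0 = -40.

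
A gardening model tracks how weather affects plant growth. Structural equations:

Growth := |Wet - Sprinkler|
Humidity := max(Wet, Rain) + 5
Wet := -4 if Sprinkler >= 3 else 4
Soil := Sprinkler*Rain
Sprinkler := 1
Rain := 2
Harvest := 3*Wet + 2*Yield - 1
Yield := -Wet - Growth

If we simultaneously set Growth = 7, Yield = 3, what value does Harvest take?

17

Under do(Growth = 7, Yield = 3), each intervened variable's structural equation is replaced by its fixed value.
Wet = -4 if Sprinkler >= 3 else 4  [with Sprinkler=1]  = 4
Harvest = 3*Wet + 2*Yield - 1  [with Wet=4, Yield=3]  = 17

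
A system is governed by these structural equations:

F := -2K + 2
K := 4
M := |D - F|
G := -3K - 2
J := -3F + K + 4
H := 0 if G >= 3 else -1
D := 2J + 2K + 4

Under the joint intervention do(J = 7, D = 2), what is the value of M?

Under do(J = 7, D = 2), each intervened variable's structural equation is replaced by its fixed value.
F = -2K + 2  [with K=4]  = -6
M = |D - F|  [with D=2, F=-6]  = 8

8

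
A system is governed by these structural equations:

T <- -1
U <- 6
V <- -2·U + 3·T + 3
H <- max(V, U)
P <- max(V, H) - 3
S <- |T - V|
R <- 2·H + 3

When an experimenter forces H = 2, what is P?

Intervening sets H = 2 and removes its equation (H <- max(V, U)).
V = -2·U + 3·T + 3  [with U=6, T=-1]  = -12
P = max(V, H) - 3  [with V=-12, H=2]  = -1

-1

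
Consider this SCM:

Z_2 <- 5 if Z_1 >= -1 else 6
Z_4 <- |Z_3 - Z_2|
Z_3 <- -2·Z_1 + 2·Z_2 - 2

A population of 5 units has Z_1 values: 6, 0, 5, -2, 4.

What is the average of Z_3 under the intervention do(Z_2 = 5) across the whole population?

Under do(Z_2=5), Z_2's equation is replaced by Z_2=5 for every unit. Per-unit Z_3: -4, 8, -2, 12, 0. Mean = 2.8.

2.8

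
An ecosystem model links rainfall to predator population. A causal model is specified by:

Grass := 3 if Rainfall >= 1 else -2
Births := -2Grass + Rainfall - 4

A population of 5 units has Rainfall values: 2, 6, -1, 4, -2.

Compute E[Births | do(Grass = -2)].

1.8

Under do(Grass=-2), Grass's equation is replaced by Grass=-2 for every unit. Per-unit Births: 2, 6, -1, 4, -2. Mean = 1.8.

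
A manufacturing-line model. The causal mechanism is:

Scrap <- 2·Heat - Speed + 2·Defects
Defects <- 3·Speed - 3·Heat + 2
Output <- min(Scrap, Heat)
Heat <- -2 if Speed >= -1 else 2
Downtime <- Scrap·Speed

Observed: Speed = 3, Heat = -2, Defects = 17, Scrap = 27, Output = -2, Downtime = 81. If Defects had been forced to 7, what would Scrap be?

7

The intervention breaks the incoming arrows to Defects: Defects <- 3·Speed - 3·Heat + 2 no longer applies, and Defects = 7.
Heat = -2 if Speed >= -1 else 2  [with Speed=3]  = -2
Scrap = 2·Heat - Speed + 2·Defects  [with Heat=-2, Speed=3, Defects=7]  = 7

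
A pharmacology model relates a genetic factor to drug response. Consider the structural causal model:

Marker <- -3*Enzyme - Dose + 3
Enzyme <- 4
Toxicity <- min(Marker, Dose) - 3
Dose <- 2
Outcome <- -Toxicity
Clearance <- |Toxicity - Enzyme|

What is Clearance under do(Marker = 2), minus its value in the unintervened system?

-13

do(Marker=2) replaces the equation Marker <- -3*Enzyme - Dose + 3 with the constant Marker = 2.
Toxicity = min(Marker, Dose) - 3  [with Marker=2, Dose=2]  = -1
Clearance = |Toxicity - Enzyme|  [with Toxicity=-1, Enzyme=4]  = 5
Without intervention: Marker = -3*Enzyme - Dose + 3  [with Enzyme=4, Dose=2]  = -11; Toxicity = min(Marker, Dose) - 3  [with Marker=-11, Dose=2]  = -14; Clearance = |Toxicity - Enzyme|  [with Toxicity=-14, Enzyme=4]  = 18.
Change = 5 − 18 = -13.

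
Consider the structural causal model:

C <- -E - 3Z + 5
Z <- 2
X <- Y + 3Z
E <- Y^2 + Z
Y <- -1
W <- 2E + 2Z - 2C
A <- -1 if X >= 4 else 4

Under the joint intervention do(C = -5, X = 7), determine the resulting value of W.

The joint intervention fixes C = -5, X = 7, removing each variable's own equation.
E = Y^2 + Z  [with Y=-1, Z=2]  = 3
W = 2E + 2Z - 2C  [with E=3, Z=2, C=-5]  = 20

20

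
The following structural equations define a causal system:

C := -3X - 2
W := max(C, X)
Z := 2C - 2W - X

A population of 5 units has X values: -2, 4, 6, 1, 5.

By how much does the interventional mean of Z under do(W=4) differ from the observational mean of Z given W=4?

Every unit gets W=4 under the intervention. Z values become 2, -40, -54, -19, -47; E[Z|do(W=4)] = -31.6.
Observing W=4 restricts to units where W's equation naturally yields 4: X ∈ {-2, 4}. In that subpopulation Z = 2, -40, mean -19.
Difference = -31.6 − (-19) = -12.6.

-12.6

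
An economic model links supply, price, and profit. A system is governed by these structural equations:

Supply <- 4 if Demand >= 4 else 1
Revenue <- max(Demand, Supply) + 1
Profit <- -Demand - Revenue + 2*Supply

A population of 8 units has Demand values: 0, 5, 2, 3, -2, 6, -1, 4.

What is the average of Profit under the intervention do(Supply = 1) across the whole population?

-4

The intervention sets Supply=1 in all 8 units regardless of Demand. Recomputing Profit per unit gives 0, -9, -3, -5, 2, -11, 1, -7; average -4.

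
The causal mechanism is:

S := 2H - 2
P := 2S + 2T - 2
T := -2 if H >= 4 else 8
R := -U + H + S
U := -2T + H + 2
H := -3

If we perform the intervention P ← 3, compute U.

-17

Intervening sets P = 3 and removes its equation (P := 2S + 2T - 2).
No directed path runs from P to U, so U keeps its natural value.
T = -2 if H >= 4 else 8  [with H=-3]  = 8
U = -2T + H + 2  [with T=8, H=-3]  = -17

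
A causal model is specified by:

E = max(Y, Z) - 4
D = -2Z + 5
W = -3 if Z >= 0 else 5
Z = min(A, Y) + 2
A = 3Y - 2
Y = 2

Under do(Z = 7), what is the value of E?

do(Z=7) replaces the equation Z = min(A, Y) + 2 with the constant Z = 7.
E = max(Y, Z) - 4  [with Y=2, Z=7]  = 3

3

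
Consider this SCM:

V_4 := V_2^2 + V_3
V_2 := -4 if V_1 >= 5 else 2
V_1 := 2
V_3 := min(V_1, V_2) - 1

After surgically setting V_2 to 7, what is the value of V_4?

Under do(V_2=7), the mechanism V_2 := -4 if V_1 >= 5 else 2 is discarded; V_2 is fixed at 7.
V_3 = min(V_1, V_2) - 1  [with V_1=2, V_2=7]  = 1
V_4 = V_2^2 + V_3  [with V_2=7, V_3=1]  = 50

50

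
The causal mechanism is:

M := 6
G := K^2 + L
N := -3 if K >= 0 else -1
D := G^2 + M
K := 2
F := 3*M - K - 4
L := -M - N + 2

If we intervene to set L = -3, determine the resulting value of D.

7

Under do(L=-3), the mechanism L := -M - N + 2 is discarded; L is fixed at -3.
G = K^2 + L  [with K=2, L=-3]  = 1
D = G^2 + M  [with G=1, M=6]  = 7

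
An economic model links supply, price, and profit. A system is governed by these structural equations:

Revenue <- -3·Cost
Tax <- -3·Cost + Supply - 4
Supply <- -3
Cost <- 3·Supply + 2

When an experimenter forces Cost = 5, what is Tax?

-22

Under do(Cost=5), the mechanism Cost <- 3·Supply + 2 is discarded; Cost is fixed at 5.
Tax = -3·Cost + Supply - 4  [with Cost=5, Supply=-3]  = -22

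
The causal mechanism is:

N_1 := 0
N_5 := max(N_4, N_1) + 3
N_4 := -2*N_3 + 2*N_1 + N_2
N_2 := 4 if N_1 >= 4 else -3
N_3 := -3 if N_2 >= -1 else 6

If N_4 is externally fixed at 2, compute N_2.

-3

The intervention breaks the incoming arrows to N_4: N_4 := -2*N_3 + 2*N_1 + N_2 no longer applies, and N_4 = 2.
Since N_2 is not a descendant of the intervened variable, it is unaffected.
N_2 = 4 if N_1 >= 4 else -3  [with N_1=0]  = -3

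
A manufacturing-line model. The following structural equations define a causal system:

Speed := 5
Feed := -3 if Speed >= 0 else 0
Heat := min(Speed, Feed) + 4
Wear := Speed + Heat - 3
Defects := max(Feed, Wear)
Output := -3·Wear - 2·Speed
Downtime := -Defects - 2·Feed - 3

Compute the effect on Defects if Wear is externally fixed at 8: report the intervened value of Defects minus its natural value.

5

Intervening sets Wear = 8 and removes its equation (Wear := Speed + Heat - 3).
Feed = -3 if Speed >= 0 else 0  [with Speed=5]  = -3
Defects = max(Feed, Wear)  [with Feed=-3, Wear=8]  = 8
Without intervention: Feed = -3 if Speed >= 0 else 0  [with Speed=5]  = -3; Heat = min(Speed, Feed) + 4  [with Speed=5, Feed=-3]  = 1; Wear = Speed + Heat - 3  [with Speed=5, Heat=1]  = 3; Defects = max(Feed, Wear)  [with Feed=-3, Wear=3]  = 3.
Change = 8 − 3 = 5.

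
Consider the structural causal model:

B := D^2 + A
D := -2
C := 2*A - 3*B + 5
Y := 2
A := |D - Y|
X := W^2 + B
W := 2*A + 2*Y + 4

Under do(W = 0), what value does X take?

The intervention breaks the incoming arrows to W: W := 2*A + 2*Y + 4 no longer applies, and W = 0.
A = |D - Y|  [with D=-2, Y=2]  = 4
B = D^2 + A  [with D=-2, A=4]  = 8
X = W^2 + B  [with W=0, B=8]  = 8

8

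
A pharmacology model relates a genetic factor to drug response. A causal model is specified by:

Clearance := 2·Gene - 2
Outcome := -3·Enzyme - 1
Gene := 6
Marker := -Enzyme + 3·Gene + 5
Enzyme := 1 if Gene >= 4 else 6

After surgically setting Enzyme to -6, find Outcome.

do(Enzyme=-6) replaces the equation Enzyme := 1 if Gene >= 4 else 6 with the constant Enzyme = -6.
Outcome = -3·Enzyme - 1  [with Enzyme=-6]  = 17

17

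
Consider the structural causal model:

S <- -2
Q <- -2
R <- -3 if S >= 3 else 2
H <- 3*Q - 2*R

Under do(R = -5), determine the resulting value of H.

4

The intervention breaks the incoming arrows to R: R <- -3 if S >= 3 else 2 no longer applies, and R = -5.
H = 3*Q - 2*R  [with Q=-2, R=-5]  = 4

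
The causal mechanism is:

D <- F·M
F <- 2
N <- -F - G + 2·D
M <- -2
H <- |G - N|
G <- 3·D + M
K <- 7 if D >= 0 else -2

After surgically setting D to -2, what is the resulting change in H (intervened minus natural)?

-8

The intervention breaks the incoming arrows to D: D <- F·M no longer applies, and D = -2.
G = 3·D + M  [with D=-2, M=-2]  = -8
N = -F - G + 2·D  [with F=2, G=-8, D=-2]  = 2
H = |G - N|  [with G=-8, N=2]  = 10
Without intervention: D = F·M  [with F=2, M=-2]  = -4; G = 3·D + M  [with D=-4, M=-2]  = -14; N = -F - G + 2·D  [with F=2, G=-14, D=-4]  = 4; H = |G - N|  [with G=-14, N=4]  = 18.
Change = 10 − 18 = -8.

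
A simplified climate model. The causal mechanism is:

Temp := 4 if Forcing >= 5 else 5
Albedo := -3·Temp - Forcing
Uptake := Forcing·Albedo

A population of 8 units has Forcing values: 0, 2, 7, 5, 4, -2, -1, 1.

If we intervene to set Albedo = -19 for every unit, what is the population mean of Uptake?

The intervention sets Albedo=-19 in all 8 units regardless of Forcing. Recomputing Uptake per unit gives 0, -38, -133, -95, -76, 38, 19, -19; average -38.

-38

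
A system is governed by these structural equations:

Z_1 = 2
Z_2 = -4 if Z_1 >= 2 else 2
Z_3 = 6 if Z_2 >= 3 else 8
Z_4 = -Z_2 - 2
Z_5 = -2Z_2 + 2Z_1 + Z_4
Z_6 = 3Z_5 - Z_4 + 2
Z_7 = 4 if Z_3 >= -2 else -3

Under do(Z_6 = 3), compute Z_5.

14

do(Z_6=3) replaces the equation Z_6 = 3Z_5 - Z_4 + 2 with the constant Z_6 = 3.
Since Z_5 is not a descendant of the intervened variable, it is unaffected.
Z_2 = -4 if Z_1 >= 2 else 2  [with Z_1=2]  = -4
Z_4 = -Z_2 - 2  [with Z_2=-4]  = 2
Z_5 = -2Z_2 + 2Z_1 + Z_4  [with Z_2=-4, Z_1=2, Z_4=2]  = 14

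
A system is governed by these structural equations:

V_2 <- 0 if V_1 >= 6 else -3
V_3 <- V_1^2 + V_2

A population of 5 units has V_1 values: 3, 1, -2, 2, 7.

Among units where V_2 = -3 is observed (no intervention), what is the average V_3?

1.5

Conditioning on V_2=-3 selects the 4 unit(s) with V_1 ∈ {3, 1, -2, 2}. Their V_3 values: 6, -2, 1, 1. Mean = 1.5.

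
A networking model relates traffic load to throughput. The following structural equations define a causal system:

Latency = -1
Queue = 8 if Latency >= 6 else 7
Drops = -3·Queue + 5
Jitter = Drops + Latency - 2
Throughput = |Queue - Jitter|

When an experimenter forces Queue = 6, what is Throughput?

do(Queue=6) replaces the equation Queue = 8 if Latency >= 6 else 7 with the constant Queue = 6.
Drops = -3·Queue + 5  [with Queue=6]  = -13
Jitter = Drops + Latency - 2  [with Drops=-13, Latency=-1]  = -16
Throughput = |Queue - Jitter|  [with Queue=6, Jitter=-16]  = 22

22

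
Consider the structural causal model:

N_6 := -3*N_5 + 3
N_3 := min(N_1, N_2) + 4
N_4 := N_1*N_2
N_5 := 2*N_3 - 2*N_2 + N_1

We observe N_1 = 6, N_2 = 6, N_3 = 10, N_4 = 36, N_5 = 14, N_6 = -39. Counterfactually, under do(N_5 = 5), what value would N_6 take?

The intervention breaks the incoming arrows to N_5: N_5 := 2*N_3 - 2*N_2 + N_1 no longer applies, and N_5 = 5.
N_6 = -3*N_5 + 3  [with N_5=5]  = -12

-12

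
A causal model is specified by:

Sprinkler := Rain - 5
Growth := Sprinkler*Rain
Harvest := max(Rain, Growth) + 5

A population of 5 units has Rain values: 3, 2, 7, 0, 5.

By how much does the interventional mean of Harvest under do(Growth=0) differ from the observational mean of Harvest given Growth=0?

0.9

The intervention sets Growth=0 in all 5 units regardless of Rain. Recomputing Harvest per unit gives 8, 7, 12, 5, 10; average 8.4.
Conditioning on Growth=0 selects the 2 unit(s) with Rain ∈ {0, 5}. Their Harvest values: 5, 10. Mean = 7.5.
Difference = 8.4 − 7.5 = 0.9.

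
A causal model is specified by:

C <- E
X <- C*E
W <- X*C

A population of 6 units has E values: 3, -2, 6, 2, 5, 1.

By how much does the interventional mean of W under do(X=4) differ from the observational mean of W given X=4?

10

do(X=4) breaks X's dependence on E. With X=4 fixed, W across the units is 12, -8, 24, 8, 20, 4, mean 10.
Conditioning on X=4 selects the 2 unit(s) with E ∈ {-2, 2}. Their W values: -8, 8. Mean = 0.
Difference = 10 − 0 = 10.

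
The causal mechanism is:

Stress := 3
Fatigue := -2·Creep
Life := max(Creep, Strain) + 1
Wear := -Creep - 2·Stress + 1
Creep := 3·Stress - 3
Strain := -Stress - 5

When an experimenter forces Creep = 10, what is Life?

The intervention breaks the incoming arrows to Creep: Creep := 3·Stress - 3 no longer applies, and Creep = 10.
Strain = -Stress - 5  [with Stress=3]  = -8
Life = max(Creep, Strain) + 1  [with Creep=10, Strain=-8]  = 11

11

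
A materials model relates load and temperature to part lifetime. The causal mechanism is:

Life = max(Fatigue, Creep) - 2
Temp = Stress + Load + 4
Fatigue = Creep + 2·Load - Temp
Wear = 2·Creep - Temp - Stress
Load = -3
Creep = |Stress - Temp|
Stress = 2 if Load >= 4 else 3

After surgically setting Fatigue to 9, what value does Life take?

7

Intervening sets Fatigue = 9 and removes its equation (Fatigue = Creep + 2·Load - Temp).
Stress = 2 if Load >= 4 else 3  [with Load=-3]  = 3
Temp = Stress + Load + 4  [with Stress=3, Load=-3]  = 4
Creep = |Stress - Temp|  [with Stress=3, Temp=4]  = 1
Life = max(Fatigue, Creep) - 2  [with Fatigue=9, Creep=1]  = 7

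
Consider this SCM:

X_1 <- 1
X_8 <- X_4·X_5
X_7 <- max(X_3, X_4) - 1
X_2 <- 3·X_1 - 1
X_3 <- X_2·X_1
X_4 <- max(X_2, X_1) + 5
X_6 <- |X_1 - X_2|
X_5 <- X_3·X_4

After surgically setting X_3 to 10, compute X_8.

490

The intervention breaks the incoming arrows to X_3: X_3 <- X_2·X_1 no longer applies, and X_3 = 10.
X_2 = 3·X_1 - 1  [with X_1=1]  = 2
X_4 = max(X_2, X_1) + 5  [with X_2=2, X_1=1]  = 7
X_5 = X_3·X_4  [with X_3=10, X_4=7]  = 70
X_8 = X_4·X_5  [with X_4=7, X_5=70]  = 490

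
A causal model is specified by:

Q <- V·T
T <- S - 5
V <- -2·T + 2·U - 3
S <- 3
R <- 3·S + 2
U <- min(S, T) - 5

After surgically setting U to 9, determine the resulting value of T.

-2

Under do(U=9), the mechanism U <- min(S, T) - 5 is discarded; U is fixed at 9.
Since T is not a descendant of the intervened variable, it is unaffected.
T = S - 5  [with S=3]  = -2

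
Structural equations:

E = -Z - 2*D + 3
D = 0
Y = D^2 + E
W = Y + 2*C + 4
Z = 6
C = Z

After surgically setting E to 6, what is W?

The intervention breaks the incoming arrows to E: E = -Z - 2*D + 3 no longer applies, and E = 6.
Y = D^2 + E  [with D=0, E=6]  = 6
C = Z  [with Z=6]  = 6
W = Y + 2*C + 4  [with Y=6, C=6]  = 22

22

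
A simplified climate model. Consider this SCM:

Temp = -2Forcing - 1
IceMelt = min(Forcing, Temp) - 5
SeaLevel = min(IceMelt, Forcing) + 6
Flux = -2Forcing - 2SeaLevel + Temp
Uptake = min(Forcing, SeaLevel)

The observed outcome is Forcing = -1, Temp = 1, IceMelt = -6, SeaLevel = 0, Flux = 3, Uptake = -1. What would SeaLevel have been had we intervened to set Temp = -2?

-1

Under do(Temp=-2), the mechanism Temp = -2Forcing - 1 is discarded; Temp is fixed at -2.
IceMelt = min(Forcing, Temp) - 5  [with Forcing=-1, Temp=-2]  = -7
SeaLevel = min(IceMelt, Forcing) + 6  [with IceMelt=-7, Forcing=-1]  = -1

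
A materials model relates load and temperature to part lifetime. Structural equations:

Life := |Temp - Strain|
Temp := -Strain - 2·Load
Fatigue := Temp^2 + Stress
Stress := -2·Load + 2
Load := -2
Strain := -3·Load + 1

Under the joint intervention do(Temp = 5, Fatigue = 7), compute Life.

The joint intervention fixes Temp = 5, Fatigue = 7, removing each variable's own equation.
Strain = -3·Load + 1  [with Load=-2]  = 7
Life = |Temp - Strain|  [with Temp=5, Strain=7]  = 2

2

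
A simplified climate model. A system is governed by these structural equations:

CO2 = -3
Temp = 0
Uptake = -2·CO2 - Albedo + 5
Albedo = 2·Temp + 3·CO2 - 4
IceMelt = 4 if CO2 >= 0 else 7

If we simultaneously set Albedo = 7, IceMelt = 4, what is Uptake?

4

The joint intervention fixes Albedo = 7, IceMelt = 4, removing each variable's own equation.
Uptake = -2·CO2 - Albedo + 5  [with CO2=-3, Albedo=7]  = 4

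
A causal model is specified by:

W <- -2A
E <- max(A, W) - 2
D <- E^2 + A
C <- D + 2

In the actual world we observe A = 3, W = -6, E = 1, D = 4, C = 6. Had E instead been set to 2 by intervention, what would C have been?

do(E=2) replaces the equation E <- max(A, W) - 2 with the constant E = 2.
D = E^2 + A  [with E=2, A=3]  = 7
C = D + 2  [with D=7]  = 9

9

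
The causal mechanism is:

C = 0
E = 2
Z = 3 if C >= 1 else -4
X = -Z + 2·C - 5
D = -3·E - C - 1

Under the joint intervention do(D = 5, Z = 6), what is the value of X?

Under do(D = 5, Z = 6), each intervened variable's structural equation is replaced by its fixed value.
X = -Z + 2·C - 5  [with Z=6, C=0]  = -11

-11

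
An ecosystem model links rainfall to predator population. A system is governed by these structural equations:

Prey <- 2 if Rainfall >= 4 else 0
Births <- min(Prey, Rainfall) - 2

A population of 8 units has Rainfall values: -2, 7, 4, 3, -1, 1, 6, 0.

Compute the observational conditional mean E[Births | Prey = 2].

0

E[Births|Prey=2] averages over only the 3 units with Prey=2 (Rainfall = 7, 4, 6): Births = 0, 0, 0, mean 0.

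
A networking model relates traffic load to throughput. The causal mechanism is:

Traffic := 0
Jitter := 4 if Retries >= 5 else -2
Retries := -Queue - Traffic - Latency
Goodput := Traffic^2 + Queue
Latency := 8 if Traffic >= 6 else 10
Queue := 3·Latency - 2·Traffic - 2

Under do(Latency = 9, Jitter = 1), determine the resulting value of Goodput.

Setting Latency = 9, Jitter = 1 by intervention discards those variables' equations.
Queue = 3·Latency - 2·Traffic - 2  [with Latency=9, Traffic=0]  = 25
Goodput = Traffic^2 + Queue  [with Traffic=0, Queue=25]  = 25

25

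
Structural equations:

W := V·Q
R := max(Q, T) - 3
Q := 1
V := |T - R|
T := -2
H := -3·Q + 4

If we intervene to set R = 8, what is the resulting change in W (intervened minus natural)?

The intervention breaks the incoming arrows to R: R := max(Q, T) - 3 no longer applies, and R = 8.
V = |T - R|  [with T=-2, R=8]  = 10
W = V·Q  [with V=10, Q=1]  = 10
Without intervention: R = max(Q, T) - 3  [with Q=1, T=-2]  = -2; V = |T - R|  [with T=-2, R=-2]  = 0; W = V·Q  [with V=0, Q=1]  = 0.
Change = 10 − 0 = 10.

10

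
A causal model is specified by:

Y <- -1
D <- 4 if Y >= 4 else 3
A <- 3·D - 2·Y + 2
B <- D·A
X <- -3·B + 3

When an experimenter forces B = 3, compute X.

-6

Intervening sets B = 3 and removes its equation (B <- D·A).
X = -3·B + 3  [with B=3]  = -6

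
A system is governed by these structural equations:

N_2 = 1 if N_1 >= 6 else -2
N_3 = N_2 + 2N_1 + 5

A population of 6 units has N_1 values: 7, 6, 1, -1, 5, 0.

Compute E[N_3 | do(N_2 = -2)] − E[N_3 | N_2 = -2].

3.5

do(N_2=-2) breaks N_2's dependence on N_1. With N_2=-2 fixed, N_3 across the units is 17, 15, 5, 1, 13, 3, mean 9.
Conditioning on N_2=-2 selects the 4 unit(s) with N_1 ∈ {1, -1, 5, 0}. Their N_3 values: 5, 1, 13, 3. Mean = 5.5.
Difference = 9 − 5.5 = 3.5.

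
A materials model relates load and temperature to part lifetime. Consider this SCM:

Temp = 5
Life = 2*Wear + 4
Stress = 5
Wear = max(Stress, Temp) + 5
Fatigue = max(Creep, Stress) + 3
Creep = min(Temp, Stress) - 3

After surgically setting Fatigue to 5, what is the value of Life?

24

The intervention breaks the incoming arrows to Fatigue: Fatigue = max(Creep, Stress) + 3 no longer applies, and Fatigue = 5.
Since Life is not a descendant of the intervened variable, it is unaffected.
Wear = max(Stress, Temp) + 5  [with Stress=5, Temp=5]  = 10
Life = 2*Wear + 4  [with Wear=10]  = 24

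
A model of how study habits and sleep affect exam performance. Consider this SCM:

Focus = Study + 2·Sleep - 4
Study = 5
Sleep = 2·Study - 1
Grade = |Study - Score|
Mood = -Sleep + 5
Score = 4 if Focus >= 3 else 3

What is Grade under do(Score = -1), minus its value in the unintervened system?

Under do(Score=-1), the mechanism Score = 4 if Focus >= 3 else 3 is discarded; Score is fixed at -1.
Grade = |Study - Score|  [with Study=5, Score=-1]  = 6
Without intervention: Sleep = 2·Study - 1  [with Study=5]  = 9; Focus = Study + 2·Sleep - 4  [with Study=5, Sleep=9]  = 19; Score = 4 if Focus >= 3 else 3  [with Focus=19]  = 4; Grade = |Study - Score|  [with Study=5, Score=4]  = 1.
Change = 6 − 1 = 5.

5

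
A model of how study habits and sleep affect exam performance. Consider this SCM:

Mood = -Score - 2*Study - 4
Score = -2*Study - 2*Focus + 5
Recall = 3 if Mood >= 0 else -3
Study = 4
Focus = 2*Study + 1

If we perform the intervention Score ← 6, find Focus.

Under do(Score=6), the mechanism Score = -2*Study - 2*Focus + 5 is discarded; Score is fixed at 6.
Since Focus is not a descendant of the intervened variable, it is unaffected.
Focus = 2*Study + 1  [with Study=4]  = 9

9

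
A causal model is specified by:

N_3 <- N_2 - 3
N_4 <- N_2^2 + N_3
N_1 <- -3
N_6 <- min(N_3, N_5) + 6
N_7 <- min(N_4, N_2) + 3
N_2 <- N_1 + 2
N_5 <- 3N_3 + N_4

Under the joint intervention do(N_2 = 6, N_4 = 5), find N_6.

9

The joint intervention fixes N_2 = 6, N_4 = 5, removing each variable's own equation.
N_3 = N_2 - 3  [with N_2=6]  = 3
N_5 = 3N_3 + N_4  [with N_3=3, N_4=5]  = 14
N_6 = min(N_3, N_5) + 6  [with N_3=3, N_5=14]  = 9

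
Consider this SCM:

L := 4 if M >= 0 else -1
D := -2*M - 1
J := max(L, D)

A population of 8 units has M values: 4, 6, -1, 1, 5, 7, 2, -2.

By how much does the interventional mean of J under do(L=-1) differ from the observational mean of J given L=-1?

do(L=-1) breaks L's dependence on M. With L=-1 fixed, J across the units is -1, -1, 1, -1, -1, -1, -1, 3, mean -0.25.
Observing L=-1 restricts to units where L's equation naturally yields -1: M ∈ {-1, -2}. In that subpopulation J = 1, 3, mean 2.
Difference = -0.25 − 2 = -2.25.

-2.25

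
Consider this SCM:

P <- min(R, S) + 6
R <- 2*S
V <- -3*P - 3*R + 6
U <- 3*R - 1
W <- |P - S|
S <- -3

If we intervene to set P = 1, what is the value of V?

21

Under do(P=1), the mechanism P <- min(R, S) + 6 is discarded; P is fixed at 1.
R = 2*S  [with S=-3]  = -6
V = -3*P - 3*R + 6  [with P=1, R=-6]  = 21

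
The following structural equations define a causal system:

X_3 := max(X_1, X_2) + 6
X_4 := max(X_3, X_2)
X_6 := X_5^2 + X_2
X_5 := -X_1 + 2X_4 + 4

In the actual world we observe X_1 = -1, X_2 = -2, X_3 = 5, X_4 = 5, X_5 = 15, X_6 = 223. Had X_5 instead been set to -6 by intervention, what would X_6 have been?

34

The intervention breaks the incoming arrows to X_5: X_5 := -X_1 + 2X_4 + 4 no longer applies, and X_5 = -6.
X_6 = X_5^2 + X_2  [with X_5=-6, X_2=-2]  = 34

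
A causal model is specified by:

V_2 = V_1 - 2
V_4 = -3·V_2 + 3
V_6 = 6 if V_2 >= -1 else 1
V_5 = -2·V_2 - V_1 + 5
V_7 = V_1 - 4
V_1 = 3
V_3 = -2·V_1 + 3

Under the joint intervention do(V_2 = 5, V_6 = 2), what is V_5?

Setting V_2 = 5, V_6 = 2 by intervention discards those variables' equations.
V_5 = -2·V_2 - V_1 + 5  [with V_2=5, V_1=3]  = -8

-8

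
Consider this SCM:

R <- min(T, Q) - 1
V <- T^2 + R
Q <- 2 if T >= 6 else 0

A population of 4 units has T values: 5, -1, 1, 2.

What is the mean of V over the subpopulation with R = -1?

Observing R=-1 restricts to units where R's equation naturally yields -1: T ∈ {5, 1, 2}. In that subpopulation V = 24, 0, 3, mean 9.

9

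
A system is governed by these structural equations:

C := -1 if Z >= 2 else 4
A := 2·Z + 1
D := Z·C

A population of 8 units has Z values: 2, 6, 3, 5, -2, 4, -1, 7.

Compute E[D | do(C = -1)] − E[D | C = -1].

1.5

Under do(C=-1), C's equation is replaced by C=-1 for every unit. Per-unit D: -2, -6, -3, -5, 2, -4, 1, -7. Mean = -3.
Conditioning on C=-1 selects the 6 unit(s) with Z ∈ {2, 6, 3, 5, 4, 7}. Their D values: -2, -6, -3, -5, -4, -7. Mean = -4.5.
Difference = -3 − (-4.5) = 1.5.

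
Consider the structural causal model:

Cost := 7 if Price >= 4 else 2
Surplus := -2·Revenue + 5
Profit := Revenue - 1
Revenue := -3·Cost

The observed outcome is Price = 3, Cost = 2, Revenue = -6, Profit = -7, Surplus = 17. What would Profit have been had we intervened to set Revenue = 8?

The intervention breaks the incoming arrows to Revenue: Revenue := -3·Cost no longer applies, and Revenue = 8.
Profit = Revenue - 1  [with Revenue=8]  = 7

7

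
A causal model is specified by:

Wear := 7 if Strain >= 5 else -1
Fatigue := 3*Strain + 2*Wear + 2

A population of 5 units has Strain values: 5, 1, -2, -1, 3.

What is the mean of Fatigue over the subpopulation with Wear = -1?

0.75

Observing Wear=-1 restricts to units where Wear's equation naturally yields -1: Strain ∈ {1, -2, -1, 3}. In that subpopulation Fatigue = 3, -6, -3, 9, mean 0.75.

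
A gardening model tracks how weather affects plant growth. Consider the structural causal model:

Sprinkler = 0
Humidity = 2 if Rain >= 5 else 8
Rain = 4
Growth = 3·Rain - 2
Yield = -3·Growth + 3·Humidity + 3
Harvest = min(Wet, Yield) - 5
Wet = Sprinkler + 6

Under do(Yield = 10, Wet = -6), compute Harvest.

Under do(Yield = 10, Wet = -6), each intervened variable's structural equation is replaced by its fixed value.
Harvest = min(Wet, Yield) - 5  [with Wet=-6, Yield=10]  = -11

-11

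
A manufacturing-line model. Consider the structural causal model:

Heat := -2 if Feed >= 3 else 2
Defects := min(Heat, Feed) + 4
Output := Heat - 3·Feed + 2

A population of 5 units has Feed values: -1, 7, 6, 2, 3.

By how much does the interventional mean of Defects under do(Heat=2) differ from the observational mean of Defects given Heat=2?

The intervention sets Heat=2 in all 5 units regardless of Feed. Recomputing Defects per unit gives 3, 6, 6, 6, 6; average 5.4.
E[Defects|Heat=2] averages over only the 2 units with Heat=2 (Feed = -1, 2): Defects = 3, 6, mean 4.5.
Difference = 5.4 − 4.5 = 0.9.

0.9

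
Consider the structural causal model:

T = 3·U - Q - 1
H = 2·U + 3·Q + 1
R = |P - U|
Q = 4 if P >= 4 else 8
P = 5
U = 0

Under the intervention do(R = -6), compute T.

do(R=-6) replaces the equation R = |P - U| with the constant R = -6.
T is not downstream of the intervention, so its value is determined by the original equations.
Q = 4 if P >= 4 else 8  [with P=5]  = 4
T = 3·U - Q - 1  [with U=0, Q=4]  = -5

-5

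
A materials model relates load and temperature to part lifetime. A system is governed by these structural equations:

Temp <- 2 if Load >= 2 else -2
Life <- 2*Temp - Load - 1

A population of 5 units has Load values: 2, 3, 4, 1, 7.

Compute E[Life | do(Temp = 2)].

The intervention sets Temp=2 in all 5 units regardless of Load. Recomputing Life per unit gives 1, 0, -1, 2, -4; average -0.4.

-0.4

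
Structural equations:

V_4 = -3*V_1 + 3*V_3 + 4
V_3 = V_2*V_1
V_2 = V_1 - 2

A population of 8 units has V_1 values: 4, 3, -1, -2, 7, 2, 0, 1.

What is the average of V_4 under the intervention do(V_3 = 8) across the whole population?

Under do(V_3=8), V_3's equation is replaced by V_3=8 for every unit. Per-unit V_4: 16, 19, 31, 34, 7, 22, 28, 25. Mean = 22.75.

22.75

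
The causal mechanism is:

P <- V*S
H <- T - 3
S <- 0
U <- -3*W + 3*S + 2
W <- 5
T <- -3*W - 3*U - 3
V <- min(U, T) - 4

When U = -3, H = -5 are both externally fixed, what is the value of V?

The joint intervention fixes U = -3, H = -5, removing each variable's own equation.
T = -3*W - 3*U - 3  [with W=5, U=-3]  = -9
V = min(U, T) - 4  [with U=-3, T=-9]  = -13

-13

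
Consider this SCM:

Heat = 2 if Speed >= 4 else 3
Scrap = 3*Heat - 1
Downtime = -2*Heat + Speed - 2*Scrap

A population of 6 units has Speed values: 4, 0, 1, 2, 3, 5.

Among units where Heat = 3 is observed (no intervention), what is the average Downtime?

-20.5

Conditioning on Heat=3 selects the 4 unit(s) with Speed ∈ {0, 1, 2, 3}. Their Downtime values: -22, -21, -20, -19. Mean = -20.5.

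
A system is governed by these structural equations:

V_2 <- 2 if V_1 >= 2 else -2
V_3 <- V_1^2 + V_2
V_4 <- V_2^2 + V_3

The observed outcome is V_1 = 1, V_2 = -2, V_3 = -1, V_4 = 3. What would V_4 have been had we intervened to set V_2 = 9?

Under do(V_2=9), the mechanism V_2 <- 2 if V_1 >= 2 else -2 is discarded; V_2 is fixed at 9.
V_3 = V_1^2 + V_2  [with V_1=1, V_2=9]  = 10
V_4 = V_2^2 + V_3  [with V_2=9, V_3=10]  = 91

91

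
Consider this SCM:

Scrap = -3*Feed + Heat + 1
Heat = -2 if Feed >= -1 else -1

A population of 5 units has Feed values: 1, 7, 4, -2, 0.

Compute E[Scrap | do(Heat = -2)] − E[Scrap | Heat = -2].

3

do(Heat=-2) breaks Heat's dependence on Feed. With Heat=-2 fixed, Scrap across the units is -4, -22, -13, 5, -1, mean -7.
Observing Heat=-2 restricts to units where Heat's equation naturally yields -2: Feed ∈ {1, 7, 4, 0}. In that subpopulation Scrap = -4, -22, -13, -1, mean -10.
Difference = -7 − (-10) = 3.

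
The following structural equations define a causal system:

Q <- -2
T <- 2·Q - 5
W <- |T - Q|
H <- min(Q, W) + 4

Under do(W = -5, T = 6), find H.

The joint intervention fixes W = -5, T = 6, removing each variable's own equation.
H = min(Q, W) + 4  [with Q=-2, W=-5]  = -1

-1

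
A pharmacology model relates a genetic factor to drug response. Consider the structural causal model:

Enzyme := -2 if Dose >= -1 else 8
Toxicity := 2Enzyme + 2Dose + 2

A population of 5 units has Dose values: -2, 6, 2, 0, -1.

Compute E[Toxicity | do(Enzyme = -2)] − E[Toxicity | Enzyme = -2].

-1.5

The intervention sets Enzyme=-2 in all 5 units regardless of Dose. Recomputing Toxicity per unit gives -6, 10, 2, -2, -4; average 0.
E[Toxicity|Enzyme=-2] averages over only the 4 units with Enzyme=-2 (Dose = 6, 2, 0, -1): Toxicity = 10, 2, -2, -4, mean 1.5.
Difference = 0 − 1.5 = -1.5.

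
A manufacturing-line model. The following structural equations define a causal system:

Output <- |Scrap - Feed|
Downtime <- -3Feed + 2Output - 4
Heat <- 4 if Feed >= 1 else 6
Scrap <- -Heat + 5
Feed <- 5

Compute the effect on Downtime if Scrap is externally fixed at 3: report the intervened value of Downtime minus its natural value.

do(Scrap=3) replaces the equation Scrap <- -Heat + 5 with the constant Scrap = 3.
Output = |Scrap - Feed|  [with Scrap=3, Feed=5]  = 2
Downtime = -3Feed + 2Output - 4  [with Feed=5, Output=2]  = -15
Without intervention: Heat = 4 if Feed >= 1 else 6  [with Feed=5]  = 4; Scrap = -Heat + 5  [with Heat=4]  = 1; Output = |Scrap - Feed|  [with Scrap=1, Feed=5]  = 4; Downtime = -3Feed + 2Output - 4  [with Feed=5, Output=4]  = -11.
Change = -15 − (-11) = -4.

-4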